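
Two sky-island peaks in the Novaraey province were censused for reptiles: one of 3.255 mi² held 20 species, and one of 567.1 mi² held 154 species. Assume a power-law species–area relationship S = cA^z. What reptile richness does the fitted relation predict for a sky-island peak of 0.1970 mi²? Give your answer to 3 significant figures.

z = ln(154/20) / ln(567.1/3.255) = 2.0412 / 5.1603 = 0.3956
c = 20 / 3.255^0.3956 = 20 / 1.595 = 12.54
S₃ = 12.54 × 0.197^0.3956 = 12.54 × 0.5259 ≈ 6.595

6.59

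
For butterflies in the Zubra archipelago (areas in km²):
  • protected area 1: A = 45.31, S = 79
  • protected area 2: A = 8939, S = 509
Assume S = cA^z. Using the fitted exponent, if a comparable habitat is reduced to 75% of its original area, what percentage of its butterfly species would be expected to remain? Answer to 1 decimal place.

90.4%

z = ln(509/79) / ln(8939/45.31) = 1.8630 / 5.2847 = 0.3525
S_new/S_old = (A_new/A_old)^z = 0.75^0.3525 = exp(0.3525 × -0.2877) = 0.9036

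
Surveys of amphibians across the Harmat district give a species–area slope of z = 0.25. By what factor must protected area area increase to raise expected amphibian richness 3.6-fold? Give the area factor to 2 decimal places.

(A₂/A₁)^0.25 = 3.6, so A₂/A₁ = 3.6^(1/0.25) = 3.6^4
ln(A₂/A₁) = ln 3.6 / 0.25 = 1.2809 / 0.25 = 5.1237
A₂/A₁ = e^5.1237 ≈ 168

167.96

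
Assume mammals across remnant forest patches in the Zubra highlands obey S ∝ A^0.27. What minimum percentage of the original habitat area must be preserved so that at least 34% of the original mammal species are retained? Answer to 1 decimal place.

Need (A_new/A_old)^0.27 = 0.34, so A_new/A_old = 0.34^(1/0.27) = 0.34^3.704
ln(A_new/A_old) = ln 0.34 / 0.27 = -1.0788 / 0.27 = -3.9956
A_new/A_old = e^-3.9956 ≈ 0.0184

1.8%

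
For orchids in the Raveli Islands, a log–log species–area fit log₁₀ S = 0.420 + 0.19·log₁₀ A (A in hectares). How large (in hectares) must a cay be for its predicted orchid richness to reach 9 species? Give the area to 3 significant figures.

9 = 2.63 × A^0.19  ⇒  A^0.19 = 9/2.63 = 3.422
ln A = ln(3.422) / 0.19 = 1.2301 / 0.19 = 6.4744
A = e^6.4744 ≈ 648.3 hectares

648 hectares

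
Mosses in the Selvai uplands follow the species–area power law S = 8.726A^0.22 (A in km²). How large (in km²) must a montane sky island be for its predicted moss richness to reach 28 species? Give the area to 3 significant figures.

200 km²

28 = 8.726 × A^0.22  ⇒  A^0.22 = 28/8.726 = 3.209
ln A = ln(3.209) / 0.22 = 1.1659 / 0.22 = 5.2995
A = e^5.2995 ≈ 200.2 km²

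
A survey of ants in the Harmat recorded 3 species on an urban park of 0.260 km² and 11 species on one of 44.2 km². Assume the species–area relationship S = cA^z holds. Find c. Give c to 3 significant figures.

4.22

z = ln(S₂/S₁) / ln(A₂/A₁) = ln(11/3) / ln(44.2/0.26) = 1.2993 / 5.1358 = 0.2530
c = S₁ / A₁^z = 3 / 0.26^0.2530 = 3 / 0.7112 = 4.218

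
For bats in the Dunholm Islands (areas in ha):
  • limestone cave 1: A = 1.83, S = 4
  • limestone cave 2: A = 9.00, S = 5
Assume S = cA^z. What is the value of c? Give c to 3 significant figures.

3.68

z = ln(S₂/S₁) / ln(A₂/A₁) = ln(5/4) / ln(9/1.83) = 0.2231 / 1.5929 = 0.1401
c = S₁ / A₁^z = 4 / 1.83^0.1401 = 4 / 1.088 = 3.675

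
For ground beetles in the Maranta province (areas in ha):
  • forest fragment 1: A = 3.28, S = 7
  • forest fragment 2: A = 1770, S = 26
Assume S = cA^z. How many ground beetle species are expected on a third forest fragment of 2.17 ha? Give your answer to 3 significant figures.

6.42

z = ln(26/7) / ln(1770/3.28) = 1.3122 / 6.2909 = 0.2086
c = 7 / 3.28^0.2086 = 7 / 1.281 = 5.464
S₃ = 5.464 × 2.17^0.2086 = 5.464 × 1.175 ≈ 6.422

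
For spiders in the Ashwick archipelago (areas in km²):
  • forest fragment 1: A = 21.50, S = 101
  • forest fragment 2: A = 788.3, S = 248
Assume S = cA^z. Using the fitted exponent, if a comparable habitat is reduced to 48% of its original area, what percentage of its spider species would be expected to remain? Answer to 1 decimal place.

z = ln(248/101) / ln(788.3/21.5) = 0.8983 / 3.6018 = 0.2494
S_new/S_old = (A_new/A_old)^z = 0.48^0.2494 = exp(0.2494 × -0.7340) = 0.8327

83.3%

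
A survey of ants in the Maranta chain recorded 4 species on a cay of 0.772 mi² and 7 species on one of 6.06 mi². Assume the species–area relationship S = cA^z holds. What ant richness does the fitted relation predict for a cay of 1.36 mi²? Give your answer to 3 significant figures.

4.66

z = ln(7/4) / ln(6.06/0.772) = 0.5596 / 2.0605 = 0.2716
c = 4 / 0.772^0.2716 = 4 / 0.9321 = 4.291
S₃ = 4.291 × 1.36^0.2716 = 4.291 × 1.087 ≈ 4.665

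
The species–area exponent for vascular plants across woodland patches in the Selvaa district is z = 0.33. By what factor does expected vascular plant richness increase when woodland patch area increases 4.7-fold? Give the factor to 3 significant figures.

S₂/S₁ = (A₂/A₁)^z = 4.7^0.33
ln(S₂/S₁) = 0.33 × ln 4.7 = 0.33 × 1.5476 = 0.5107
S₂/S₁ = e^0.5107 ≈ 1.666

1.67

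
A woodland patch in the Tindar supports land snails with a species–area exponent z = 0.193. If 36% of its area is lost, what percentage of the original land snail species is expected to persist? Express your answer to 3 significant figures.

S_new/S_old = (A_new/A_old)^z = 0.64^0.193
= exp(0.193 × ln 0.64) = exp(0.193 × -0.4463) = exp(-0.0861) ≈ 0.9175

91.7%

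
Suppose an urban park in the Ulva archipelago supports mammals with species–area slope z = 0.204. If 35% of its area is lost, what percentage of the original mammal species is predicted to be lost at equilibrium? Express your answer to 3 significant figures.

S_new/S_old = (A_new/A_old)^z = 0.65^0.204
= exp(0.204 × ln 0.65) = exp(0.204 × -0.4308) = exp(-0.0879) ≈ 0.9159
Fraction lost = 1 − 0.9159 = 0.08413

8.41%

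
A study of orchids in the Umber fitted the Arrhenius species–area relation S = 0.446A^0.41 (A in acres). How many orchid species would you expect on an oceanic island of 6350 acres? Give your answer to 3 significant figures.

S = 0.446 × 6350^0.41
ln S = ln 0.446 + 0.41 × ln 6350 = -0.8074 + 0.41 × 8.7562 = 2.7826
S = e^2.7826 ≈ 16.16

16.2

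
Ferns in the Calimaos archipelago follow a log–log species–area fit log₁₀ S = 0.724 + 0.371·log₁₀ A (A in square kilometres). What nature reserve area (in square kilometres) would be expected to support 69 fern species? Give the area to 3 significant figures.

69 = 5.297 × A^0.371  ⇒  A^0.371 = 69/5.297 = 13.03
ln A = ln(13.03) / 0.371 = 2.5670 / 0.371 = 6.9192
A = e^6.9192 ≈ 1012 square kilometres

1010 square kilometres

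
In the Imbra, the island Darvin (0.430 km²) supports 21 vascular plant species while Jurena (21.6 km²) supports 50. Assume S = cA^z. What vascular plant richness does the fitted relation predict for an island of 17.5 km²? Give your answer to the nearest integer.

48

z = ln(50/21) / ln(21.6/0.43) = 0.8675 / 3.9167 = 0.2215
c = 21 / 0.43^0.2215 = 21 / 0.8295 = 25.32
S₃ = 25.32 × 17.5^0.2215 = 25.32 × 1.885 ≈ 47.72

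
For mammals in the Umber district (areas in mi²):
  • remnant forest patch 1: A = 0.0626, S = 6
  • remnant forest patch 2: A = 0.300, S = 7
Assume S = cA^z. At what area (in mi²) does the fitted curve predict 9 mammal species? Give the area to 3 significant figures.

3.86 mi²

z = ln(7/6) / ln(0.3/0.0626) = 0.1542 / 1.5670 = 0.0984
c = 6 / 0.0626^0.0984 = 6 / 0.7614 = 7.88
A = (9/7.88)^(1/0.0984) ⇒ ln A = ln(1.142)/0.0984 = 1.3508
A = e^1.3508 ≈ 3.86 mi²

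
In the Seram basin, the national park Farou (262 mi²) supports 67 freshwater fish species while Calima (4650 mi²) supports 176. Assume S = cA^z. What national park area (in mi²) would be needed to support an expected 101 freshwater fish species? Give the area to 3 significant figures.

890 mi²

z = ln(176/67) / ln(4650/262) = 0.9658 / 2.8763 = 0.3358
c = 67 / 262^0.3358 = 67 / 6.487 = 10.33
A = (101/10.33)^(1/0.3358) ⇒ ln A = ln(9.778)/0.3358 = 6.7907
A = e^6.7907 ≈ 889.5 mi²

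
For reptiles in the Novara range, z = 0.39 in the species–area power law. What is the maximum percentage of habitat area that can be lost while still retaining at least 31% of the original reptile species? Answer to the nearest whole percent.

95%

Need (A_new/A_old)^0.39 = 0.31, so A_new/A_old = 0.31^(1/0.39) = 0.31^2.564
ln(A_new/A_old) = ln 0.31 / 0.39 = -1.1712 / 0.39 = -3.0030
A_new/A_old = e^-3.0030 ≈ 0.04964
Fraction that can be lost = 1 − 0.04964 = 0.9504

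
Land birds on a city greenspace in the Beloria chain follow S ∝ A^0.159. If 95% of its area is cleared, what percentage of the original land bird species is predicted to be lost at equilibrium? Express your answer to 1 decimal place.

37.9%

S_new/S_old = (A_new/A_old)^z = 0.05^0.159
= exp(0.159 × ln 0.05) = exp(0.159 × -2.9957) = exp(-0.4763) ≈ 0.6211
Fraction lost = 1 − 0.6211 = 0.3789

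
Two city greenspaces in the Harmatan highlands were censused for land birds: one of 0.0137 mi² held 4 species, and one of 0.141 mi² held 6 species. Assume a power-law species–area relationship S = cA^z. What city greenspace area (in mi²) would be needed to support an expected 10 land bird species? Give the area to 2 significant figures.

z = ln(6/4) / ln(0.141/0.0137) = 0.4055 / 2.3314 = 0.1739
c = 4 / 0.0137^0.1739 = 4 / 0.4742 = 8.436
A = (10/8.436)^(1/0.1739) ⇒ ln A = ln(1.185)/0.1739 = 0.9782
A = e^0.9782 ≈ 2.66 mi²

2.7 mi²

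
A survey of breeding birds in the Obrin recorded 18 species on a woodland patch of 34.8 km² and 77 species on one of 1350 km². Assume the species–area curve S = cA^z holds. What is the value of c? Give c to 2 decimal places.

z = ln(S₂/S₁) / ln(A₂/A₁) = ln(77/18) / ln(1350/34.8) = 1.4534 / 3.6582 = 0.3973
c = S₁ / A₁^z = 18 / 34.8^0.3973 = 18 / 4.097 = 4.393

4.39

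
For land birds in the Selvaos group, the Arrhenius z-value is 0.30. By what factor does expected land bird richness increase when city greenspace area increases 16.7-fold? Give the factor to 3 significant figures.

2.33

S₂/S₁ = (A₂/A₁)^z = 16.7^0.3
ln(S₂/S₁) = 0.3 × ln 16.7 = 0.3 × 2.8154 = 0.8446
S₂/S₁ = e^0.8446 ≈ 2.327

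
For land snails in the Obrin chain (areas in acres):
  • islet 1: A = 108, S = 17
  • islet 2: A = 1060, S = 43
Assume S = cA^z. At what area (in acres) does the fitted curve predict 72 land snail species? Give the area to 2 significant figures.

3800 acres

z = ln(43/17) / ln(1060/108) = 0.9280 / 2.2839 = 0.4063
c = 17 / 108^0.4063 = 17 / 6.702 = 2.536
A = (72/2.536)^(1/0.4063) ⇒ ln A = ln(28.39)/0.4063 = 8.2347
A = e^8.2347 ≈ 3769 acres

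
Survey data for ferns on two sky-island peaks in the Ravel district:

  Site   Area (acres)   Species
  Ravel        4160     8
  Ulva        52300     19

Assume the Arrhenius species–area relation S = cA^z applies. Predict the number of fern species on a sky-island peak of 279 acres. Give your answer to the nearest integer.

3

z = ln(19/8) / ln(52300/4160) = 0.8650 / 2.5315 = 0.3417
c = 8 / 4160^0.3417 = 8 / 17.24 = 0.4639
S₃ = 0.4639 × 279^0.3417 = 0.4639 × 6.849 ≈ 3.178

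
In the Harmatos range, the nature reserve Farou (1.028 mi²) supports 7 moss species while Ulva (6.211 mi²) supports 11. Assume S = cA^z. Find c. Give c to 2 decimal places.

6.95

z = ln(S₂/S₁) / ln(A₂/A₁) = ln(11/7) / ln(6.211/1.028) = 0.4520 / 1.7987 = 0.2513
c = S₁ / A₁^z = 7 / 1.028^0.2513 = 7 / 1.007 = 6.952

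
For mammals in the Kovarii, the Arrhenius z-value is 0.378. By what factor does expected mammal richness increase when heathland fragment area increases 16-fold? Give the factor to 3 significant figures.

S₂/S₁ = (A₂/A₁)^z = 16^0.378
ln(S₂/S₁) = 0.378 × ln 16 = 0.378 × 2.7726 = 1.0480
S₂/S₁ = e^1.0480 ≈ 2.852

2.85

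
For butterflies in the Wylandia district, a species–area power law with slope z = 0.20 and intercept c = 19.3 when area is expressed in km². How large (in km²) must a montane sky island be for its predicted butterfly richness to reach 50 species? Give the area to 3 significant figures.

50 = 19.3 × A^0.2  ⇒  A^0.2 = 50/19.3 = 2.591
ln A = ln(2.591) / 0.2 = 0.9519 / 0.2 = 4.7596
A = e^4.7596 ≈ 116.7 km²

117 km²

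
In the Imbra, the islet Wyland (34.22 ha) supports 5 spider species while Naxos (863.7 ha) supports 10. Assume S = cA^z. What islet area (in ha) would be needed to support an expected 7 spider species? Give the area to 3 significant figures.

164 ha

z = ln(10/5) / ln(863.7/34.22) = 0.6931 / 3.2284 = 0.2147
c = 5 / 34.22^0.2147 = 5 / 2.135 = 2.342
A = (7/2.342)^(1/0.2147) ⇒ ln A = ln(2.989)/0.2147 = 5.1000
A = e^5.1000 ≈ 164 ha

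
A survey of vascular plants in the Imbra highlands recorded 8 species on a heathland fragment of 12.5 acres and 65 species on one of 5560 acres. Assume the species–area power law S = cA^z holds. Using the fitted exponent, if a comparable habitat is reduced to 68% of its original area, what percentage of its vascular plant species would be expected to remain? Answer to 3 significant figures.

87.6%

z = ln(65/8) / ln(5560/12.5) = 2.0949 / 6.0976 = 0.3436
S_new/S_old = (A_new/A_old)^z = 0.68^0.3436 = exp(0.3436 × -0.3857) = 0.8759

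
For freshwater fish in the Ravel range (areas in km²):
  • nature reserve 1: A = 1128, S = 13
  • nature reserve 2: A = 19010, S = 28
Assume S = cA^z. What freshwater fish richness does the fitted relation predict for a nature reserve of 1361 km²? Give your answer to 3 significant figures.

z = ln(28/13) / ln(19010/1128) = 0.7673 / 2.8245 = 0.2716
c = 13 / 1128^0.2716 = 13 / 6.747 = 1.927
S₃ = 1.927 × 1361^0.2716 = 1.927 × 7.1 ≈ 13.68

13.7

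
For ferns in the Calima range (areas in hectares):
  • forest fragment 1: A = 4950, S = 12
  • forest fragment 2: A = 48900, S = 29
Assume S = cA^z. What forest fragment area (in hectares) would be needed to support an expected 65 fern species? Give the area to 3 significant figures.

z = ln(29/12) / ln(48900/4950) = 0.8824 / 2.2904 = 0.3853
c = 12 / 4950^0.3853 = 12 / 26.51 = 0.4527
A = (65/0.4527)^(1/0.3853) ⇒ ln A = ln(143.6)/0.3853 = 12.8925
A = e^12.8925 ≈ 397311 hectares

397000 hectares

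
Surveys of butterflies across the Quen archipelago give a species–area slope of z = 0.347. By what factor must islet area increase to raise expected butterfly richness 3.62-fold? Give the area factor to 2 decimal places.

40.75

(A₂/A₁)^0.347 = 3.62, so A₂/A₁ = 3.62^(1/0.347) = 3.62^2.882
ln(A₂/A₁) = ln 3.62 / 0.347 = 1.2865 / 0.347 = 3.7074
A₂/A₁ = e^3.7074 ≈ 40.75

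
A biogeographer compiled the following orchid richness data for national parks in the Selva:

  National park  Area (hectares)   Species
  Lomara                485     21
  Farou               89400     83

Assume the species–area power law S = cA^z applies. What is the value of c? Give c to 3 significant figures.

4.12

z = ln(S₂/S₁) / ln(A₂/A₁) = ln(83/21) / ln(89400/485) = 1.3743 / 5.2167 = 0.2634
c = S₁ / A₁^z = 21 / 485^0.2634 = 21 / 5.1 = 4.118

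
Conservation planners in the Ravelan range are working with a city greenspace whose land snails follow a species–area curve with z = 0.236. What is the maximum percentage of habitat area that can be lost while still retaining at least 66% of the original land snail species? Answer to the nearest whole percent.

83%

Need (A_new/A_old)^0.236 = 0.66, so A_new/A_old = 0.66^(1/0.236) = 0.66^4.237
ln(A_new/A_old) = ln 0.66 / 0.236 = -0.4155 / 0.236 = -1.7607
A_new/A_old = e^-1.7607 ≈ 0.1719
Fraction that can be lost = 1 − 0.1719 = 0.8281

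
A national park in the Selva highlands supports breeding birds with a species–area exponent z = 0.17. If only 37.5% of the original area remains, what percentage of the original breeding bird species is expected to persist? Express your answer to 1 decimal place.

S_new/S_old = (A_new/A_old)^z = 0.375^0.17
= exp(0.17 × ln 0.375) = exp(0.17 × -0.9808) = exp(-0.1667) ≈ 0.8464

84.6%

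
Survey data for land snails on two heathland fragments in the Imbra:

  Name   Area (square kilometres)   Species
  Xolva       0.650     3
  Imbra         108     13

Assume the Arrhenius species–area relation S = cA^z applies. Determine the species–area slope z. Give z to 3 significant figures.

0.287

Taking logs: ln S = ln c + z ln A, so z = (ln S₂ − ln S₁)/(ln A₂ − ln A₁).
z = ln(13/3) / ln(108/0.65) = ln(4.333) / ln(166.2) = 1.4663 / 5.1129 = 0.2868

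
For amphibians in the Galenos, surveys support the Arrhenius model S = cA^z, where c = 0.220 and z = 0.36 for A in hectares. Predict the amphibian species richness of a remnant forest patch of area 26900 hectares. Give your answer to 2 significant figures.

S = 0.22 × 26900^0.36 = 0.22 × 39.33 ≈ 8.652

8.7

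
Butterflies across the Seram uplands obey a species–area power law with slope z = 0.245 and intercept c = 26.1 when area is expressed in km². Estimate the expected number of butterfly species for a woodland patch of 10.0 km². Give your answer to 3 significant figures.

S = 26.1 × 10^0.245 = 26.1 × 1.758 ≈ 45.88

45.9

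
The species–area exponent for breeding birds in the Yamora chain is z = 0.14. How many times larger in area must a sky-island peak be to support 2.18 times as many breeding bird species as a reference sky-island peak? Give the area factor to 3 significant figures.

262

(A₂/A₁)^0.14 = 2.18, so A₂/A₁ = 2.18^(1/0.14) = 2.18^7.143
ln(A₂/A₁) = ln 2.18 / 0.14 = 0.7793 / 0.14 = 5.5666
A₂/A₁ = e^5.5666 ≈ 261.5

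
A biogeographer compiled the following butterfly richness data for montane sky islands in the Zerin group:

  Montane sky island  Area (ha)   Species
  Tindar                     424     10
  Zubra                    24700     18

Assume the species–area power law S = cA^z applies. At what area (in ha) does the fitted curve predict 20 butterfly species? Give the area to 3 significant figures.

51200 ha

z = ln(18/10) / ln(24700/424) = 0.5878 / 4.0648 = 0.1446
c = 10 / 424^0.1446 = 10 / 2.398 = 4.169
A = (20/4.169)^(1/0.1446) ⇒ ln A = ln(4.797)/0.1446 = 10.8432
A = e^10.8432 ≈ 51184 ha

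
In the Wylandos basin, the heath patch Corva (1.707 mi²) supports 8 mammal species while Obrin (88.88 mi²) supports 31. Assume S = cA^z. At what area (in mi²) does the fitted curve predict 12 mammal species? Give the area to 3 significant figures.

5.57 mi²

z = ln(31/8) / ln(88.88/1.707) = 1.3545 / 3.9525 = 0.3427
c = 8 / 1.707^0.3427 = 8 / 1.201 = 6.66
A = (12/6.66)^(1/0.3427) ⇒ ln A = ln(1.802)/0.3427 = 1.7179
A = e^1.7179 ≈ 5.573 mi²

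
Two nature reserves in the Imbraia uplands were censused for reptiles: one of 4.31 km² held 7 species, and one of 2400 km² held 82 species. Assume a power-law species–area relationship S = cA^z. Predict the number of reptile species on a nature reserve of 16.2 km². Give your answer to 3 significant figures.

z = ln(82/7) / ln(2400/4.31) = 2.4608 / 6.3223 = 0.3892
c = 7 / 4.31^0.3892 = 7 / 1.766 = 3.964
S₃ = 3.964 × 16.2^0.3892 = 3.964 × 2.956 ≈ 11.72

11.7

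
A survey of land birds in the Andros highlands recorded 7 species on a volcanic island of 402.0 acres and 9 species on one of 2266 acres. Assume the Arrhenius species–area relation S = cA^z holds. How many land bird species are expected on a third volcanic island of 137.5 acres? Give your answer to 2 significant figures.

6.0

z = ln(9/7) / ln(2266/402) = 0.2513 / 1.7293 = 0.1453
c = 7 / 402^0.1453 = 7 / 2.39 = 2.928
S₃ = 2.928 × 137.5^0.1453 = 2.928 × 2.045 ≈ 5.989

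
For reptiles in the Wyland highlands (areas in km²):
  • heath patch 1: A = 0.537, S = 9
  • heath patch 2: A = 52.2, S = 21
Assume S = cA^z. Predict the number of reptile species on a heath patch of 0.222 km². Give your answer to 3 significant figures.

7.64

z = ln(21/9) / ln(52.2/0.537) = 0.8473 / 4.5768 = 0.1851
c = 9 / 0.537^0.1851 = 9 / 0.8913 = 10.1
S₃ = 10.1 × 0.222^0.1851 = 10.1 × 0.7568 ≈ 7.642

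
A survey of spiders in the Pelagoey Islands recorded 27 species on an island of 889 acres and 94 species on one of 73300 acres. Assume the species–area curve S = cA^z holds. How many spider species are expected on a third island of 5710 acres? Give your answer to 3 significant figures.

z = ln(94/27) / ln(73300/889) = 1.2475 / 4.4122 = 0.2827
c = 27 / 889^0.2827 = 27 / 6.819 = 3.959
S₃ = 3.959 × 5710^0.2827 = 3.959 × 11.54 ≈ 45.68

45.7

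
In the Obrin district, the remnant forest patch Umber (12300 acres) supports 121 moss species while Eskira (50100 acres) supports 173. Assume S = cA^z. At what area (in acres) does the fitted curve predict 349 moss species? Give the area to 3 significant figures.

z = ln(173/121) / ln(50100/12300) = 0.3575 / 1.4044 = 0.2546
c = 121 / 12300^0.2546 = 121 / 10.99 = 11.01
A = (349/11.01)^(1/0.2546) ⇒ ln A = ln(31.71)/0.2546 = 13.5787
A = e^13.5787 ≈ 789124 acres

789000 acres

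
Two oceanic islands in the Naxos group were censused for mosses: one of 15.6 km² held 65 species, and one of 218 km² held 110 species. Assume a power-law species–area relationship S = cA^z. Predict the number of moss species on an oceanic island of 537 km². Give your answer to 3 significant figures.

z = ln(110/65) / ln(218/15.6) = 0.5261 / 2.6372 = 0.1995
c = 65 / 15.6^0.1995 = 65 / 1.73 = 37.58
S₃ = 37.58 × 537^0.1995 = 37.58 × 3.504 ≈ 131.7

132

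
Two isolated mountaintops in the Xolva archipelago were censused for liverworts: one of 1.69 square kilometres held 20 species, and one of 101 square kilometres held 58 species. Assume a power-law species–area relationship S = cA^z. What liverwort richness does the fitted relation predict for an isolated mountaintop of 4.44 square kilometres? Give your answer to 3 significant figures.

25.7

z = ln(58/20) / ln(101/1.69) = 1.0647 / 4.0904 = 0.2603
c = 20 / 1.69^0.2603 = 20 / 1.146 = 17.45
S₃ = 17.45 × 4.44^0.2603 = 17.45 × 1.474 ≈ 25.72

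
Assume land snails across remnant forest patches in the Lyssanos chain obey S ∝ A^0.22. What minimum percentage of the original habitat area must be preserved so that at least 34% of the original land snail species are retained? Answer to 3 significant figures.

Need (A_new/A_old)^0.22 = 0.34, so A_new/A_old = 0.34^(1/0.22) = 0.34^4.545
ln(A_new/A_old) = ln 0.34 / 0.22 = -1.0788 / 0.22 = -4.9037
A_new/A_old = e^-4.9037 ≈ 0.007419

0.742%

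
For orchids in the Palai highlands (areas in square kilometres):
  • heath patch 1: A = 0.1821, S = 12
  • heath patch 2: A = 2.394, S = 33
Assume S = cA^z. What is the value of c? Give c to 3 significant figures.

23.4

z = ln(S₂/S₁) / ln(A₂/A₁) = ln(33/12) / ln(2.394/0.1821) = 1.0116 / 2.5762 = 0.3927
c = S₁ / A₁^z = 12 / 0.1821^0.3927 = 12 / 0.5123 = 23.42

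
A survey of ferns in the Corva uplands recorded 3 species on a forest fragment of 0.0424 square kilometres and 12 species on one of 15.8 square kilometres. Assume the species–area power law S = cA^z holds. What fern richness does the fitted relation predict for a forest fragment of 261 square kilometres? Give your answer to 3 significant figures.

23.1

z = ln(12/3) / ln(15.8/0.0424) = 1.3863 / 5.9206 = 0.2341
c = 3 / 0.0424^0.2341 = 3 / 0.4771 = 6.288
S₃ = 6.288 × 261^0.2341 = 6.288 × 3.68 ≈ 23.14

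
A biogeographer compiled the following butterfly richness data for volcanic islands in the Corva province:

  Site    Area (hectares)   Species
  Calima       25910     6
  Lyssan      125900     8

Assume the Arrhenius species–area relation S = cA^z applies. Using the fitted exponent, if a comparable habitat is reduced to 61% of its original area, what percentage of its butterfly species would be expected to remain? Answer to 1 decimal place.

91.4%

z = ln(8/6) / ln(125900/25910) = 0.2877 / 1.5809 = 0.1820
S_new/S_old = (A_new/A_old)^z = 0.61^0.1820 = exp(0.1820 × -0.4943) = 0.914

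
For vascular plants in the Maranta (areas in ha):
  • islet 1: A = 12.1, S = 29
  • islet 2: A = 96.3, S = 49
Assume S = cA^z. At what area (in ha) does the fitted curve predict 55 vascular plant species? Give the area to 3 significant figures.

z = ln(49/29) / ln(96.3/12.1) = 0.5245 / 2.0743 = 0.2529
c = 29 / 12.1^0.2529 = 29 / 1.878 = 15.44
A = (55/15.44)^(1/0.2529) ⇒ ln A = ln(3.563)/0.2529 = 5.0243
A = e^5.0243 ≈ 152.1 ha

152 ha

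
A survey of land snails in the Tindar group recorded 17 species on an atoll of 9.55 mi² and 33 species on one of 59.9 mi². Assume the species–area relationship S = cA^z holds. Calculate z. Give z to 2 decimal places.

0.36

Taking logs: ln S = ln c + z ln A, so z = (ln S₂ − ln S₁)/(ln A₂ − ln A₁).
z = ln(33/17) / ln(59.9/9.55) = ln(1.941) / ln(6.272) = 0.6633 / 1.8361 = 0.3612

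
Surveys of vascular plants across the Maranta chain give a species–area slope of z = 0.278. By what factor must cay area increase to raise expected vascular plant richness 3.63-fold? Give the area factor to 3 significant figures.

103

(A₂/A₁)^0.278 = 3.63, so A₂/A₁ = 3.63^(1/0.278) = 3.63^3.597
ln(A₂/A₁) = ln 3.63 / 0.278 = 1.2892 / 0.278 = 4.6375
A₂/A₁ = e^4.6375 ≈ 103.3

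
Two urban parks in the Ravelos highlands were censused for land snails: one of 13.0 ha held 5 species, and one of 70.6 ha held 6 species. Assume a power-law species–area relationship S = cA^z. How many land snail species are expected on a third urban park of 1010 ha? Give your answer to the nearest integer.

z = ln(6/5) / ln(70.6/13) = 0.1823 / 1.6921 = 0.1077
c = 5 / 13^0.1077 = 5 / 1.318 = 3.793
S₃ = 3.793 × 1010^0.1077 = 3.793 × 2.107 ≈ 7.992

8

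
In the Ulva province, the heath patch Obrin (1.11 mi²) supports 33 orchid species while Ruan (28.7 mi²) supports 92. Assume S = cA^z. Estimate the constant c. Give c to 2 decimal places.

31.93

z = ln(S₂/S₁) / ln(A₂/A₁) = ln(92/33) / ln(28.7/1.11) = 1.0253 / 3.2525 = 0.3152
c = S₁ / A₁^z = 33 / 1.11^0.3152 = 33 / 1.033 = 31.93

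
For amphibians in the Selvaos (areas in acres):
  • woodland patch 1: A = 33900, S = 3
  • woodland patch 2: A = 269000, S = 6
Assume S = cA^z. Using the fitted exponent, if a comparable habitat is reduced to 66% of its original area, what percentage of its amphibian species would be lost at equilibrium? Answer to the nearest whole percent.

13%

z = ln(6/3) / ln(269000/33900) = 0.6931 / 2.0713 = 0.3346
S_new/S_old = (A_new/A_old)^z = 0.66^0.3346 = exp(0.3346 × -0.4155) = 0.8702
Fraction lost = 1 − 0.8702 = 0.1298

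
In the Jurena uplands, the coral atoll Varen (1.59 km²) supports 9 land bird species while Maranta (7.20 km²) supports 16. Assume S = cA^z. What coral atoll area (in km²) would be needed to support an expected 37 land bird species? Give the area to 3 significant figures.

65.0 km²

z = ln(16/9) / ln(7.2/1.59) = 0.5754 / 1.5103 = 0.3809
c = 9 / 1.59^0.3809 = 9 / 1.193 = 7.543
A = (37/7.543)^(1/0.3809) ⇒ ln A = ln(4.905)/0.3809 = 4.1747
A = e^4.1747 ≈ 65.02 km²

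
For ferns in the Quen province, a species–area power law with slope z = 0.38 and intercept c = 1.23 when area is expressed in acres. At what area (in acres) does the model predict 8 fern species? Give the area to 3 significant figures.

8 = 1.23 × A^0.38  ⇒  A^0.38 = 8/1.23 = 6.504
ln A = ln(6.504) / 0.38 = 1.8724 / 0.38 = 4.9274
A = e^4.9274 ≈ 138 acres

138 acres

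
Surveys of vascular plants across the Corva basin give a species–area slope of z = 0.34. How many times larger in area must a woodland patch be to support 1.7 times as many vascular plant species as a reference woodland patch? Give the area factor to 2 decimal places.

(A₂/A₁)^0.34 = 1.7, so A₂/A₁ = 1.7^(1/0.34) = 1.7^2.941
ln(A₂/A₁) = ln 1.7 / 0.34 = 0.5306 / 0.34 = 1.5607
A₂/A₁ = e^1.5607 ≈ 4.762

4.76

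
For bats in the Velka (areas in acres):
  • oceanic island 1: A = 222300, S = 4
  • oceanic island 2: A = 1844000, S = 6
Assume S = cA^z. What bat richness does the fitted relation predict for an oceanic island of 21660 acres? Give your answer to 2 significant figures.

2.6

z = ln(6/4) / ln(1844000/222300) = 0.4055 / 2.1157 = 0.1916
c = 4 / 222300^0.1916 = 4 / 10.59 = 0.3779
S₃ = 0.3779 × 21660^0.1916 = 0.3779 × 6.775 ≈ 2.56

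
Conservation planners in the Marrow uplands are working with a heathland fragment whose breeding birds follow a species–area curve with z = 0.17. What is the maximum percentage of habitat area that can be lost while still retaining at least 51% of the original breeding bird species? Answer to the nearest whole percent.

Need (A_new/A_old)^0.17 = 0.51, so A_new/A_old = 0.51^(1/0.17) = 0.51^5.882
ln(A_new/A_old) = ln 0.51 / 0.17 = -0.6733 / 0.17 = -3.9609
A_new/A_old = e^-3.9609 ≈ 0.01905
Fraction that can be lost = 1 − 0.01905 = 0.981

98%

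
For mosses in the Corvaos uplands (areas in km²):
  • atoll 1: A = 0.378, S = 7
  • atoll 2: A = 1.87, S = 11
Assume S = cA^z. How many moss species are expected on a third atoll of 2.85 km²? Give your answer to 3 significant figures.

z = ln(11/7) / ln(1.87/0.378) = 0.4520 / 1.5988 = 0.2827
c = 7 / 0.378^0.2827 = 7 / 0.7595 = 9.216
S₃ = 9.216 × 2.85^0.2827 = 9.216 × 1.345 ≈ 12.39

12.4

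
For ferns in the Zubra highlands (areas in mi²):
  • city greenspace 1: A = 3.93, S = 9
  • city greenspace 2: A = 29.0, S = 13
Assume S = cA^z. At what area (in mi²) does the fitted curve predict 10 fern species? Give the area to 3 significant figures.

6.97 mi²

z = ln(13/9) / ln(29/3.93) = 0.3677 / 1.9987 = 0.1840
c = 9 / 3.93^0.1840 = 9 / 1.286 = 6.997
A = (10/6.997)^(1/0.1840) ⇒ ln A = ln(1.429)/0.1840 = 1.9413
A = e^1.9413 ≈ 6.968 mi²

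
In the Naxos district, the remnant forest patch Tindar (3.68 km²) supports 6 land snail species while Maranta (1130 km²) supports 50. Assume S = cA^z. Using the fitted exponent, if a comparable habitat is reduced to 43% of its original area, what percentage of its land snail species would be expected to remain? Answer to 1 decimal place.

73.2%

z = ln(50/6) / ln(1130/3.68) = 2.1203 / 5.7271 = 0.3702
S_new/S_old = (A_new/A_old)^z = 0.43^0.3702 = exp(0.3702 × -0.8440) = 0.7316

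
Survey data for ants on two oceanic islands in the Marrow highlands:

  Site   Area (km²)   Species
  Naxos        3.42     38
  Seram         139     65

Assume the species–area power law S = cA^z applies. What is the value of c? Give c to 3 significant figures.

31.8

z = ln(S₂/S₁) / ln(A₂/A₁) = ln(65/38) / ln(139/3.42) = 0.5368 / 3.7048 = 0.1449
c = S₁ / A₁^z = 38 / 3.42^0.1449 = 38 / 1.195 = 31.8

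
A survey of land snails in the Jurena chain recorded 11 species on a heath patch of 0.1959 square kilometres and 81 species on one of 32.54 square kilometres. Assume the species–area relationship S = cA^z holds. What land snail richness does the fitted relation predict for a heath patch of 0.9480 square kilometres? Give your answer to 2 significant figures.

20

z = ln(81/11) / ln(32.54/0.1959) = 1.9966 / 5.1126 = 0.3905
c = 11 / 0.1959^0.3905 = 11 / 0.5291 = 20.79
S₃ = 20.79 × 0.948^0.3905 = 20.79 × 0.9794 ≈ 20.36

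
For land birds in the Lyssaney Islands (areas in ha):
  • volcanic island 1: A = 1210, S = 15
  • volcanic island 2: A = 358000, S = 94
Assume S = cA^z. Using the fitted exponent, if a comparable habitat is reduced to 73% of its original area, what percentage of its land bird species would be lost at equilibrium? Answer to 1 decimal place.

9.7%

z = ln(94/15) / ln(358000/1210) = 1.8352 / 5.6899 = 0.3225
S_new/S_old = (A_new/A_old)^z = 0.73^0.3225 = exp(0.3225 × -0.3147) = 0.9035
Fraction lost = 1 − 0.9035 = 0.09653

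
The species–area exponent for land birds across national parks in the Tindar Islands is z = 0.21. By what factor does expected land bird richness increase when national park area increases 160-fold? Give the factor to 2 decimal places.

2.90

S₂/S₁ = (A₂/A₁)^z = 160^0.21
ln(S₂/S₁) = 0.21 × ln 160 = 0.21 × 5.0752 = 1.0658
S₂/S₁ = e^1.0658 ≈ 2.903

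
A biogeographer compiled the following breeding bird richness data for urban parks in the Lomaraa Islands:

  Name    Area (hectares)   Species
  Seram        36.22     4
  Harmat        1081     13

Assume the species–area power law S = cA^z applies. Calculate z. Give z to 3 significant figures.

0.347

Taking logs: ln S = ln c + z ln A, so z = (ln S₂ − ln S₁)/(ln A₂ − ln A₁).
z = ln(13/4) / ln(1081/36.22) = ln(3.25) / ln(29.85) = 1.1787 / 3.3960 = 0.3471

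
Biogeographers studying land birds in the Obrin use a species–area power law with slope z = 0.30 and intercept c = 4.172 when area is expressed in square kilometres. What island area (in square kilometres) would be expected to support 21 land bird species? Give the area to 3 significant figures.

21 = 4.172 × A^0.3  ⇒  A^0.3 = 21/4.172 = 5.034
ln A = ln(5.034) / 0.3 = 1.6161 / 0.3 = 5.3871
A = e^5.3871 ≈ 218.6 square kilometres

219 square kilometres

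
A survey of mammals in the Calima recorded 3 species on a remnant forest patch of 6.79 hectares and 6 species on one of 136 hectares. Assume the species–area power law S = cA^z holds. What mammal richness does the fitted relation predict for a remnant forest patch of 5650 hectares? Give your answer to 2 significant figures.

14

z = ln(6/3) / ln(136/6.79) = 0.6931 / 2.9972 = 0.2313
c = 3 / 6.79^0.2313 = 3 / 1.557 = 1.926
S₃ = 1.926 × 5650^0.2313 = 1.926 × 7.374 ≈ 14.21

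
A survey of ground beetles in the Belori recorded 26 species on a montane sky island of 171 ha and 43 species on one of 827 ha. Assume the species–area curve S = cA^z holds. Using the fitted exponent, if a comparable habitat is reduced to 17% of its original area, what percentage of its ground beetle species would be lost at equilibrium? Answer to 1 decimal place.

z = ln(43/26) / ln(827/171) = 0.5031 / 1.5761 = 0.3192
S_new/S_old = (A_new/A_old)^z = 0.17^0.3192 = exp(0.3192 × -1.7720) = 0.568
Fraction lost = 1 − 0.568 = 0.432

43.2%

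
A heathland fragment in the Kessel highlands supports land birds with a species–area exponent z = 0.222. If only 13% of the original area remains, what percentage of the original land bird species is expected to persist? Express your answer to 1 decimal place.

63.6%

S_new/S_old = (A_new/A_old)^z = 0.13^0.222
= exp(0.222 × ln 0.13) = exp(0.222 × -2.0402) = exp(-0.4529) ≈ 0.6358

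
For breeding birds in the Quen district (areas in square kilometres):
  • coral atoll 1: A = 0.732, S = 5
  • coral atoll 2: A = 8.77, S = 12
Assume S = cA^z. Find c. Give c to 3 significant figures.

z = ln(S₂/S₁) / ln(A₂/A₁) = ln(12/5) / ln(8.77/0.732) = 0.8755 / 2.4833 = 0.3525
c = S₁ / A₁^z = 5 / 0.732^0.3525 = 5 / 0.8958 = 5.581

5.58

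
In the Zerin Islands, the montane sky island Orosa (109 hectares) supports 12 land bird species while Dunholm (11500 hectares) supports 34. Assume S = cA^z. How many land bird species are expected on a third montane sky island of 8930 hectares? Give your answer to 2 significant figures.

32

z = ln(34/12) / ln(11500/109) = 1.0415 / 4.6588 = 0.2235
c = 12 / 109^0.2235 = 12 / 2.854 = 4.205
S₃ = 4.205 × 8930^0.2235 = 4.205 × 7.642 ≈ 32.13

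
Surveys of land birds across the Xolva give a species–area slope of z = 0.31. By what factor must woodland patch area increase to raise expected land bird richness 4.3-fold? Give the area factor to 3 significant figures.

111

(A₂/A₁)^0.31 = 4.3, so A₂/A₁ = 4.3^(1/0.31) = 4.3^3.226
ln(A₂/A₁) = ln 4.3 / 0.31 = 1.4586 / 0.31 = 4.7052
A₂/A₁ = e^4.7052 ≈ 110.5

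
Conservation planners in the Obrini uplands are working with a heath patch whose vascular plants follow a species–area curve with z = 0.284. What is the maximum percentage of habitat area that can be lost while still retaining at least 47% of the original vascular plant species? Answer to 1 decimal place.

93.0%

Need (A_new/A_old)^0.284 = 0.47, so A_new/A_old = 0.47^(1/0.284) = 0.47^3.521
ln(A_new/A_old) = ln 0.47 / 0.284 = -0.7550 / 0.284 = -2.6585
A_new/A_old = e^-2.6585 ≈ 0.07005
Fraction that can be lost = 1 − 0.07005 = 0.9299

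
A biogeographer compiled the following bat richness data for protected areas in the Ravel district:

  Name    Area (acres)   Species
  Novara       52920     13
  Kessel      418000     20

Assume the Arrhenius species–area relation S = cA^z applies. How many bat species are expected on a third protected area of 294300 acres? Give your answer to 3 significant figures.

z = ln(20/13) / ln(418000/52920) = 0.4308 / 2.0667 = 0.2084
c = 13 / 52920^0.2084 = 13 / 9.651 = 1.347
S₃ = 1.347 × 294300^0.2084 = 1.347 × 13.8 ≈ 18.59

18.6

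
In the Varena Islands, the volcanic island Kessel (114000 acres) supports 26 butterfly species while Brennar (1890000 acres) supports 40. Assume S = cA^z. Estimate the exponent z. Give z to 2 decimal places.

Taking logs: ln S = ln c + z ln A, so z = (ln S₂ − ln S₁)/(ln A₂ − ln A₁).
z = ln(40/26) / ln(1890000/114000) = ln(1.538) / ln(16.58) = 0.4308 / 2.8081 = 0.1534

0.15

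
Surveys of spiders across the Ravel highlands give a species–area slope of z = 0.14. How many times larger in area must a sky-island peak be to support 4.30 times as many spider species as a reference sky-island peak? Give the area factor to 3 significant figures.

33500

(A₂/A₁)^0.14 = 4.3, so A₂/A₁ = 4.3^(1/0.14) = 4.3^7.143
ln(A₂/A₁) = ln 4.3 / 0.14 = 1.4586 / 0.14 = 10.4187
A₂/A₁ = e^10.4187 ≈ 33479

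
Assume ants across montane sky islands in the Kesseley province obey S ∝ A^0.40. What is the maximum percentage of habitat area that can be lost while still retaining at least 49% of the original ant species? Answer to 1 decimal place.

83.2%

Need (A_new/A_old)^0.4 = 0.49, so A_new/A_old = 0.49^(1/0.4) = 0.49^2.5
ln(A_new/A_old) = ln 0.49 / 0.4 = -0.7133 / 0.4 = -1.7834
A_new/A_old = e^-1.7834 ≈ 0.1681
Fraction that can be lost = 1 − 0.1681 = 0.8319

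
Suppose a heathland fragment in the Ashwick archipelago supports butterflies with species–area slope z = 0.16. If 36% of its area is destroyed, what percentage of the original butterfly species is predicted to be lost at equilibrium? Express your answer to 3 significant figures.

S_new/S_old = (A_new/A_old)^z = 0.64^0.16
= exp(0.16 × ln 0.64) = exp(0.16 × -0.4463) = exp(-0.0714) ≈ 0.9311
Fraction lost = 1 − 0.9311 = 0.06892

6.89%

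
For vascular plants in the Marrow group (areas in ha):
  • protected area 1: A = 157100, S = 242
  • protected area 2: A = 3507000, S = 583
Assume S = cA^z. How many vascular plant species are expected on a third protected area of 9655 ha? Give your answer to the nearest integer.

110

z = ln(583/242) / ln(3507000/157100) = 0.8792 / 3.1056 = 0.2831
c = 242 / 157100^0.2831 = 242 / 29.59 = 8.179
S₃ = 8.179 × 9655^0.2831 = 8.179 × 13.43 ≈ 109.9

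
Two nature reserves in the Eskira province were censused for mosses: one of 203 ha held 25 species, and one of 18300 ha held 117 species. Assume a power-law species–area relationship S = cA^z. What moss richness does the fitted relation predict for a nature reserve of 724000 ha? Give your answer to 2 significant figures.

410

z = ln(117/25) / ln(18300/203) = 1.5433 / 4.5015 = 0.3428
c = 25 / 203^0.3428 = 25 / 6.182 = 4.044
S₃ = 4.044 × 724000^0.3428 = 4.044 × 102.1 ≈ 412.9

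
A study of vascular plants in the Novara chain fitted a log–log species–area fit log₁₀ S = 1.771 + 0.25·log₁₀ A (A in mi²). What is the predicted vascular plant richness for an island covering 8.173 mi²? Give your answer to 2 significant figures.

S = 59.02 × 8.173^0.25 = 59.02 × 1.691 ≈ 99.79

100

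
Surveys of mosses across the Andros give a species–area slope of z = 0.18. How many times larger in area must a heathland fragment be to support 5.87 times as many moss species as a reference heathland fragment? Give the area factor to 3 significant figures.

(A₂/A₁)^0.18 = 5.87, so A₂/A₁ = 5.87^(1/0.18) = 5.87^5.556
ln(A₂/A₁) = ln 5.87 / 0.18 = 1.7699 / 0.18 = 9.8325
A₂/A₁ = e^9.8325 ≈ 18630

18600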